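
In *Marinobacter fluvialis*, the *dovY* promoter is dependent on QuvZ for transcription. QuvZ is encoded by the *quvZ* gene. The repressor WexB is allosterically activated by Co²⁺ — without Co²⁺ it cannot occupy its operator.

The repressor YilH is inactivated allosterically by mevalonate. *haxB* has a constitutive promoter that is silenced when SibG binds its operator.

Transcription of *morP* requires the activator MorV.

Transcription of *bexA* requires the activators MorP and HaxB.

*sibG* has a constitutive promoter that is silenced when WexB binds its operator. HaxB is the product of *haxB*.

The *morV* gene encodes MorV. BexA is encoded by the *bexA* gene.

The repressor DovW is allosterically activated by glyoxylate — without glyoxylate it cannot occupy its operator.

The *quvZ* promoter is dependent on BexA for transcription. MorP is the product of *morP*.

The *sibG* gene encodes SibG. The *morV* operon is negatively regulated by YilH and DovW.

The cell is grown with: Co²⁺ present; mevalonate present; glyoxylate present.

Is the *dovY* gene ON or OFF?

Mevalonate is present, so YilH is inactive.
Glyoxylate is present, so DovW is active.
With repressor DovW bound, *morV* is not transcribed.
So MorV is not produced.
Required activator MorV is absent, so *morP* is not transcribed.
So MorP is not produced.
Co²⁺ is present, so WexB is active.
With repressor WexB bound, *sibG* is not transcribed.
So SibG is not produced.
With no repressor bound, *haxB* is transcribed.
So HaxB is produced and active.
Required activator MorP is absent, so *bexA* is not transcribed.
So BexA is not produced.
Required activator BexA is absent, so *quvZ* is not transcribed.
So QuvZ is not produced.
Required activator QuvZ is absent, so *dovY* is not transcribed.

OFF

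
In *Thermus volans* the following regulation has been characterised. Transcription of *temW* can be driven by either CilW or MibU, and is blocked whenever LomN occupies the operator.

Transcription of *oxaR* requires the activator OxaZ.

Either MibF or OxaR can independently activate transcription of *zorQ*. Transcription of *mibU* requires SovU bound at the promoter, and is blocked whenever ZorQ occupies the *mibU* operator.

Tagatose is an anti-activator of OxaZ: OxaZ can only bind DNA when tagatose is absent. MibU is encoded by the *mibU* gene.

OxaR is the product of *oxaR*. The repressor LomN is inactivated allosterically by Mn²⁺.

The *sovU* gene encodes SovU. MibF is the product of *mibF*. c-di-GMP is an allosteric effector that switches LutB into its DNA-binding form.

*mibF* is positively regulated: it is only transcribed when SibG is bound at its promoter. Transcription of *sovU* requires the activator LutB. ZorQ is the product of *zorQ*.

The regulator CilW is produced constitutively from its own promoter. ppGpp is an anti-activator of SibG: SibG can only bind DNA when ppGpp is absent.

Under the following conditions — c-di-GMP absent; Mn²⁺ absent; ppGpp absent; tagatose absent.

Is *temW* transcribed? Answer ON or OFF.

OFF

CilW is produced constitutively and is active.
c-di-GMP is absent, so LutB is inactive.
Required activator LutB is absent, so *sovU* is not transcribed.
So SovU is not produced.
ppGpp is absent, so SibG is active.
No repressor is bound and SibG is active, so *mibF* is transcribed.
So MibF is produced and active.
Tagatose is absent, so OxaZ is active.
No repressor is bound and OxaZ is active, so *oxaR* is transcribed.
So OxaR is produced and active.
Activator MibF is present, so *zorQ* is transcribed.
So ZorQ is produced and active.
With repressor ZorQ bound, *mibU* is not transcribed.
So MibU is not produced.
Mn²⁺ is absent, so LomN is active.
With repressor LomN bound, *temW* is not transcribed.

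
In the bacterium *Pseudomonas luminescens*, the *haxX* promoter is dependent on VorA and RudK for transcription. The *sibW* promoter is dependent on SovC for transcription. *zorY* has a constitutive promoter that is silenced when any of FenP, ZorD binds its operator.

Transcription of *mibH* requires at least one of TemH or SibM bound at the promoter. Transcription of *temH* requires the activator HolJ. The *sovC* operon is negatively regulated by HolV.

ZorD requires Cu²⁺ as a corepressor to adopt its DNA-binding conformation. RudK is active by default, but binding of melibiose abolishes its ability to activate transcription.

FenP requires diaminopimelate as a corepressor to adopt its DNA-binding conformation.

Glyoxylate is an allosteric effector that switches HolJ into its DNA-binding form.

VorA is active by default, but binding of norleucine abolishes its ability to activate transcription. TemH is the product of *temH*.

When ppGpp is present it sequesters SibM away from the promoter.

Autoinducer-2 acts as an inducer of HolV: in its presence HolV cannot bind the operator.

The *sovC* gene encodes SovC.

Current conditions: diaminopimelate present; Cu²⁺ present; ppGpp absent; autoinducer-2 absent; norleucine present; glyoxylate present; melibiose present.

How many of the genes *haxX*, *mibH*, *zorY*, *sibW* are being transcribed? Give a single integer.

Norleucine is present, so VorA is inactive.
Melibiose is present, so RudK is inactive.
Required activator VorA is absent, so *haxX* is not transcribed.
→ *haxX* is OFF.
Glyoxylate is present, so HolJ is active.
No repressor is bound and HolJ is active, so *temH* is transcribed.
So TemH is produced and active.
ppGpp is absent, so SibM is active.
Activator TemH is present, so *mibH* is transcribed.
→ *mibH* is ON.
Diaminopimelate is present, so FenP is active.
Cu²⁺ is present, so ZorD is active.
With repressor FenP bound, *zorY* is not transcribed.
→ *zorY* is OFF.
Autoinducer-2 is absent, so HolV is active.
With repressor HolV bound, *sovC* is not transcribed.
So SovC is not produced.
Required activator SovC is absent, so *sibW* is not transcribed.
→ *sibW* is OFF.
1 of the 4 genes is transcribed.

1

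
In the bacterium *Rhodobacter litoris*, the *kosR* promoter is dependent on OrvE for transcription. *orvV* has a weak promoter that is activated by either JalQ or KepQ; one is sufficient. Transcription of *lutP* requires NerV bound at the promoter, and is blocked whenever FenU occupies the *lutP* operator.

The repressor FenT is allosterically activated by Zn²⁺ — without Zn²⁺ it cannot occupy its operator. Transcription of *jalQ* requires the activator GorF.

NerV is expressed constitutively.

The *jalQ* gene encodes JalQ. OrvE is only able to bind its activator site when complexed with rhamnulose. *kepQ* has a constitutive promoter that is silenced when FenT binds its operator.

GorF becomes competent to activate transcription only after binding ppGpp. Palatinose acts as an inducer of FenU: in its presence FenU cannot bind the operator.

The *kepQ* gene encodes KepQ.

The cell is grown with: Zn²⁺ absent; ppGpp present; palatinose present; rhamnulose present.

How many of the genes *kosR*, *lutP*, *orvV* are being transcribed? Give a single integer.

Rhamnulose is present, so OrvE is active.
No repressor is bound and OrvE is active, so *kosR* is transcribed.
→ *kosR* is ON.
NerV is produced constitutively and is active.
Palatinose is present, so FenU is inactive.
No repressor is bound and NerV is active, so *lutP* is transcribed.
→ *lutP* is ON.
ppGpp is present, so GorF is active.
No repressor is bound and GorF is active, so *jalQ* is transcribed.
So JalQ is produced and active.
Zn²⁺ is absent, so FenT is inactive.
With no repressor bound, *kepQ* is transcribed.
So KepQ is produced and active.
Activator JalQ is present, so *orvV* is transcribed.
→ *orvV* is ON.
3 of the 3 genes are transcribed.

3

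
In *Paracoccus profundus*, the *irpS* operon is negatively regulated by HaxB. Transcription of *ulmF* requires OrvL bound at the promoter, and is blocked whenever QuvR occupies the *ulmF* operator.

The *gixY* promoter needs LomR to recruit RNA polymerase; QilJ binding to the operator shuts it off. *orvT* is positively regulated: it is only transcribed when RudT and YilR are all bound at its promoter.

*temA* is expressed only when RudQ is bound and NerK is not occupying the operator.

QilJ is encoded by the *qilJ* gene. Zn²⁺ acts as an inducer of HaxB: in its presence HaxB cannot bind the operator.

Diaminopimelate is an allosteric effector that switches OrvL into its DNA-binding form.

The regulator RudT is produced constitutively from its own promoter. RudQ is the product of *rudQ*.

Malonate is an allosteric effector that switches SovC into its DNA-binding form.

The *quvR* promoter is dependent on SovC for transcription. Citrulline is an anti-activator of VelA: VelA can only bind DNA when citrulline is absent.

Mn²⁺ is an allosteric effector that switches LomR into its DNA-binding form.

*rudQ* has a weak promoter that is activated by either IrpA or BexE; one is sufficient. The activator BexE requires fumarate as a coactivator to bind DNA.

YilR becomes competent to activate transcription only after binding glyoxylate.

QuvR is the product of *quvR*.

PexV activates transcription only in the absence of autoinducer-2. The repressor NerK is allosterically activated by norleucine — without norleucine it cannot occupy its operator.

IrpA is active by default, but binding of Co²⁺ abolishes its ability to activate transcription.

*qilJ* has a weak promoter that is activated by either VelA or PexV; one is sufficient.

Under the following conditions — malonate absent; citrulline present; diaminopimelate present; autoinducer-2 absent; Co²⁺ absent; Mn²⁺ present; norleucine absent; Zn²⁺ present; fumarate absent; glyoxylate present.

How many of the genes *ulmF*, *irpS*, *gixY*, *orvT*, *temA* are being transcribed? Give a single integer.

Diaminopimelate is present, so OrvL is active.
Malonate is absent, so SovC is inactive.
Required activator SovC is absent, so *quvR* is not transcribed.
So QuvR is not produced.
No repressor is bound and OrvL is active, so *ulmF* is transcribed.
→ *ulmF* is ON.
Zn²⁺ is present, so HaxB is inactive.
With no repressor bound, *irpS* is transcribed.
→ *irpS* is ON.
Citrulline is present, so VelA is inactive.
Autoinducer-2 is absent, so PexV is active.
Activator PexV is present, so *qilJ* is transcribed.
So QilJ is produced and active.
Mn²⁺ is present, so LomR is active.
With repressor QilJ bound, *gixY* is not transcribed.
→ *gixY* is OFF.
RudT is produced constitutively and is active.
Glyoxylate is present, so YilR is active.
No repressor is bound and RudT and YilR are active, so *orvT* is transcribed.
→ *orvT* is ON.
Norleucine is absent, so NerK is inactive.
Co²⁺ is absent, so IrpA is active.
Fumarate is absent, so BexE is inactive.
Activator IrpA is present, so *rudQ* is transcribed.
So RudQ is produced and active.
No repressor is bound and RudQ is active, so *temA* is transcribed.
→ *temA* is ON.
4 of the 5 genes are transcribed.

4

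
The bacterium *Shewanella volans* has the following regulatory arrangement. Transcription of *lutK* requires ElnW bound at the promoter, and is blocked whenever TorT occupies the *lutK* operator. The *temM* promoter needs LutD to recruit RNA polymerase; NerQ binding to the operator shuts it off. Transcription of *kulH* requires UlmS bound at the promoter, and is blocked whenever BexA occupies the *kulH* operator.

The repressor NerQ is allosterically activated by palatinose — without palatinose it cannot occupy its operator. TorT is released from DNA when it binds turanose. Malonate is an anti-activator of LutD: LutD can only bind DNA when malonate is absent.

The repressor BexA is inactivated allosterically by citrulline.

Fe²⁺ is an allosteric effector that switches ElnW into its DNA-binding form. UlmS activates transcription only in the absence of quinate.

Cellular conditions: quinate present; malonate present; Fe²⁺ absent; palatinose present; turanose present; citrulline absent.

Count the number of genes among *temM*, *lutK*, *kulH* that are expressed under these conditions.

0

Malonate is present, so LutD is inactive.
Palatinose is present, so NerQ is active.
With repressor NerQ bound, *temM* is not transcribed.
→ *temM* is OFF.
Fe²⁺ is absent, so ElnW is inactive.
Turanose is present, so TorT is inactive.
Required activator ElnW is absent, so *lutK* is not transcribed.
→ *lutK* is OFF.
Citrulline is absent, so BexA is active.
Quinate is present, so UlmS is inactive.
With repressor BexA bound, *kulH* is not transcribed.
→ *kulH* is OFF.
0 of the 3 genes are transcribed.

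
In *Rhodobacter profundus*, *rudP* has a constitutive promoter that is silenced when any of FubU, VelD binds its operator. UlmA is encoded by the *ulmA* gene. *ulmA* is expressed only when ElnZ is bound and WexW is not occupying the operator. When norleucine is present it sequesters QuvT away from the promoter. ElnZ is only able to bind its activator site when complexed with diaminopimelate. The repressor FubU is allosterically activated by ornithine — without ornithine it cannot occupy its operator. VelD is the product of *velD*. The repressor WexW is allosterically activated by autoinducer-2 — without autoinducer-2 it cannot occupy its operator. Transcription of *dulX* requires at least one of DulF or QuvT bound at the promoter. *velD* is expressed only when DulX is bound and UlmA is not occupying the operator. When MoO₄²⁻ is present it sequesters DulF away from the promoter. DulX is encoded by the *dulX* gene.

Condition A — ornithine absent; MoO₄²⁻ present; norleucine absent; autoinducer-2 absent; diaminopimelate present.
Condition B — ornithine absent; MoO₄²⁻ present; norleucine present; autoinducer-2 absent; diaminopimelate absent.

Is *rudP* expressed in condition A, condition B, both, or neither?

Condition A:
Ornithine is absent, so FubU is inactive.
MoO₄²⁻ is present, so DulF is inactive.
Norleucine is absent, so QuvT is active.
Activator QuvT is present, so *dulX* is transcribed.
So DulX is produced and active.
Autoinducer-2 is absent, so WexW is inactive.
Diaminopimelate is present, so ElnZ is active.
No repressor is bound and ElnZ is active, so *ulmA* is transcribed.
So UlmA is produced and active.
With repressor UlmA bound, *velD* is not transcribed.
So VelD is not produced.
With no repressor bound, *rudP* is transcribed.
→ *rudP* is ON in A.
Condition B:
Ornithine is absent, so FubU is inactive.
MoO₄²⁻ is present, so DulF is inactive.
Norleucine is present, so QuvT is inactive.
No activator is available at the *dulX* promoter, so *dulX* is not transcribed.
So DulX is not produced.
Autoinducer-2 is absent, so WexW is inactive.
Diaminopimelate is absent, so ElnZ is inactive.
Required activator ElnZ is absent, so *ulmA* is not transcribed.
So UlmA is not produced.
Required activator DulX is absent, so *velD* is not transcribed.
So VelD is not produced.
With no repressor bound, *rudP* is transcribed.
→ *rudP* is ON in B.

both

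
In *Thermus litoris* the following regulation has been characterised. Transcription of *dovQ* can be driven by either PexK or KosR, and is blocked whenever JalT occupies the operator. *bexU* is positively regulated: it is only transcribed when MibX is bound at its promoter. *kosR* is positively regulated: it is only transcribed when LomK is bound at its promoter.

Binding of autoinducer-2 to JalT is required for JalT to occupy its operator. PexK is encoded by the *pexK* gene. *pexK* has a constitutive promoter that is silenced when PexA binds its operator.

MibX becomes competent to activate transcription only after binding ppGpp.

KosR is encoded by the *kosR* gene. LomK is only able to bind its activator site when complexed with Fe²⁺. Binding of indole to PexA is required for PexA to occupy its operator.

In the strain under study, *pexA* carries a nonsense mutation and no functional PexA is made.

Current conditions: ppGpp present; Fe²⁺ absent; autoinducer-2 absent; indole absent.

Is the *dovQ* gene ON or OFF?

ON

Autoinducer-2 is absent, so JalT is inactive.
PexA is non-functional in this strain, so it has no effect.
With no repressor bound, *pexK* is transcribed.
So PexK is produced and active.
Fe²⁺ is absent, so LomK is inactive.
Required activator LomK is absent, so *kosR* is not transcribed.
So KosR is not produced.
Activator PexK is present, so *dovQ* is transcribed.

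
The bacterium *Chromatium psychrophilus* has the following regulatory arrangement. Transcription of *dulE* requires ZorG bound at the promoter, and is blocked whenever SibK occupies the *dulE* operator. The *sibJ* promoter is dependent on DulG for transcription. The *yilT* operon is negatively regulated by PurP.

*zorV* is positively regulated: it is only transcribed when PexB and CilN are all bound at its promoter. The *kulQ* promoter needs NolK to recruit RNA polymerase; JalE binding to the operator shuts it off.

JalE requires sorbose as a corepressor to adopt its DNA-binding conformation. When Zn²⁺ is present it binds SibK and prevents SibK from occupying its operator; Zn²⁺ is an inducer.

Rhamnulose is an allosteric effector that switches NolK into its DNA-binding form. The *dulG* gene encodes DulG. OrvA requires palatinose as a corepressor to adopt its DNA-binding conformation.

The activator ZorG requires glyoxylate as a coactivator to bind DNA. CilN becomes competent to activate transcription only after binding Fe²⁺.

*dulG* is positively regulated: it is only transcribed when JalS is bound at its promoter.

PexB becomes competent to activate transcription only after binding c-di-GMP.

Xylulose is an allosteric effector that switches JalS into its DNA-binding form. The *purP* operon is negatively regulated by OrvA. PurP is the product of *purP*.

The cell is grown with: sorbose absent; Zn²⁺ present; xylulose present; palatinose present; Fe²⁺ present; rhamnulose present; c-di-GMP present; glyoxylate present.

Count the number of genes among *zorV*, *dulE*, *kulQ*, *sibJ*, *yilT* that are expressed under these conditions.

c-di-GMP is present, so PexB is active.
Fe²⁺ is present, so CilN is active.
No repressor is bound and PexB and CilN are active, so *zorV* is transcribed.
→ *zorV* is ON.
Zn²⁺ is present, so SibK is inactive.
Glyoxylate is present, so ZorG is active.
No repressor is bound and ZorG is active, so *dulE* is transcribed.
→ *dulE* is ON.
Sorbose is absent, so JalE is inactive.
Rhamnulose is present, so NolK is active.
No repressor is bound and NolK is active, so *kulQ* is transcribed.
→ *kulQ* is ON.
Xylulose is present, so JalS is active.
No repressor is bound and JalS is active, so *dulG* is transcribed.
So DulG is produced and active.
No repressor is bound and DulG is active, so *sibJ* is transcribed.
→ *sibJ* is ON.
Palatinose is present, so OrvA is active.
With repressor OrvA bound, *purP* is not transcribed.
So PurP is not produced.
With no repressor bound, *yilT* is transcribed.
→ *yilT* is ON.
5 of the 5 genes are transcribed.

5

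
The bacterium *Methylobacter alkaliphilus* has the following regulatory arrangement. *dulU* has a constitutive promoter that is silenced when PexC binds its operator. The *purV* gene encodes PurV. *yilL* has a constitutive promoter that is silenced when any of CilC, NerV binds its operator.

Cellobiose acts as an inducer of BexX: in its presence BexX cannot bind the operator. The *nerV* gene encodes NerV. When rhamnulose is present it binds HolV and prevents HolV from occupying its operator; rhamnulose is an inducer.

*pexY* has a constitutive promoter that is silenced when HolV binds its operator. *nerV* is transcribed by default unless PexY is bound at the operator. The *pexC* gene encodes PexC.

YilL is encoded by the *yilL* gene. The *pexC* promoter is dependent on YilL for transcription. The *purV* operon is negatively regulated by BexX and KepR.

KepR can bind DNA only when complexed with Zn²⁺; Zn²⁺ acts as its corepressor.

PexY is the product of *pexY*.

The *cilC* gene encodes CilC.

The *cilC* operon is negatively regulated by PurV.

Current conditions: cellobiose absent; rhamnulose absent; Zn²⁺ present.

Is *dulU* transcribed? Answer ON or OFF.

ON

Cellobiose is absent, so BexX is active.
Zn²⁺ is present, so KepR is active.
With repressor BexX bound, *purV* is not transcribed.
So PurV is not produced.
With no repressor bound, *cilC* is transcribed.
So CilC is produced and active.
Rhamnulose is absent, so HolV is active.
With repressor HolV bound, *pexY* is not transcribed.
So PexY is not produced.
With no repressor bound, *nerV* is transcribed.
So NerV is produced and active.
With repressor CilC bound, *yilL* is not transcribed.
So YilL is not produced.
Required activator YilL is absent, so *pexC* is not transcribed.
So PexC is not produced.
With no repressor bound, *dulU* is transcribed.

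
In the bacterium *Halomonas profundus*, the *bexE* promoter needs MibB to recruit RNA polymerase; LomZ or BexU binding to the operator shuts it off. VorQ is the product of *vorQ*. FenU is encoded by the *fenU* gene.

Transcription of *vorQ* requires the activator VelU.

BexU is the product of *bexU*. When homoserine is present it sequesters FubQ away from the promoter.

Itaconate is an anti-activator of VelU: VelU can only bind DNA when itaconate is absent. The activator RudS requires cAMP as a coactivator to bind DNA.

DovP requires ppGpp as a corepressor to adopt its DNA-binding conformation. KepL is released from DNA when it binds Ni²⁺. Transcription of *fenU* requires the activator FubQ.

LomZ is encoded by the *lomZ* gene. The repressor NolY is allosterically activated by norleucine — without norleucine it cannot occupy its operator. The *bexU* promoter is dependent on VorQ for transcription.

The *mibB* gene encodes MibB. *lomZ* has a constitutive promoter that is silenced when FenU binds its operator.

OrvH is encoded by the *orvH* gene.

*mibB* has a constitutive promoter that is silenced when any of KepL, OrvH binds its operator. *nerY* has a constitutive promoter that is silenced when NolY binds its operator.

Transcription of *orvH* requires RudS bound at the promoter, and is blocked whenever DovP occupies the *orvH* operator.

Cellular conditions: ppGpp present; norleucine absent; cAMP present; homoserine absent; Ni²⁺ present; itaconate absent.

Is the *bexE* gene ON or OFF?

OFF

Ni²⁺ is present, so KepL is inactive.
cAMP is present, so RudS is active.
ppGpp is present, so DovP is active.
With repressor DovP bound, *orvH* is not transcribed.
So OrvH is not produced.
With no repressor bound, *mibB* is transcribed.
So MibB is produced and active.
Homoserine is absent, so FubQ is active.
No repressor is bound and FubQ is active, so *fenU* is transcribed.
So FenU is produced and active.
With repressor FenU bound, *lomZ* is not transcribed.
So LomZ is not produced.
Itaconate is absent, so VelU is active.
No repressor is bound and VelU is active, so *vorQ* is transcribed.
So VorQ is produced and active.
No repressor is bound and VorQ is active, so *bexU* is transcribed.
So BexU is produced and active.
With repressor BexU bound, *bexE* is not transcribed.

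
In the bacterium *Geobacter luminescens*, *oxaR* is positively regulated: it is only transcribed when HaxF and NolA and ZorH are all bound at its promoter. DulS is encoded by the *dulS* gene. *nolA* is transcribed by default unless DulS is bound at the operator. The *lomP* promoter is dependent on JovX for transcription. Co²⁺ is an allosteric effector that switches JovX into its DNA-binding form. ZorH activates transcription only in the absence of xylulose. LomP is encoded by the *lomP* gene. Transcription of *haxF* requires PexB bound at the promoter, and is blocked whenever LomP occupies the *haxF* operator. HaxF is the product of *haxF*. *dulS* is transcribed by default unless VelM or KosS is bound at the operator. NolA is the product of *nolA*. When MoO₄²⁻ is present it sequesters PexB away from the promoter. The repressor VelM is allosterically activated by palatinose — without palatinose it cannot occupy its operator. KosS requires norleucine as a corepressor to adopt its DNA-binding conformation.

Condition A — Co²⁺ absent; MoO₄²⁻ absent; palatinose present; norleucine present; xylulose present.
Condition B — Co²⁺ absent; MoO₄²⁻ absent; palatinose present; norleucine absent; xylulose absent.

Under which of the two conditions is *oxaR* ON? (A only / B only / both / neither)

Condition A:
Co²⁺ is absent, so JovX is inactive.
Required activator JovX is absent, so *lomP* is not transcribed.
So LomP is not produced.
MoO₄²⁻ is absent, so PexB is active.
No repressor is bound and PexB is active, so *haxF* is transcribed.
So HaxF is produced and active.
Palatinose is present, so VelM is active.
Norleucine is present, so KosS is active.
With repressor VelM bound, *dulS* is not transcribed.
So DulS is not produced.
With no repressor bound, *nolA* is transcribed.
So NolA is produced and active.
Xylulose is present, so ZorH is inactive.
Required activator ZorH is absent, so *oxaR* is not transcribed.
→ *oxaR* is OFF in A.
Condition B:
Co²⁺ is absent, so JovX is inactive.
Required activator JovX is absent, so *lomP* is not transcribed.
So LomP is not produced.
MoO₄²⁻ is absent, so PexB is active.
No repressor is bound and PexB is active, so *haxF* is transcribed.
So HaxF is produced and active.
Palatinose is present, so VelM is active.
Norleucine is absent, so KosS is inactive.
With repressor VelM bound, *dulS* is not transcribed.
So DulS is not produced.
With no repressor bound, *nolA* is transcribed.
So NolA is produced and active.
Xylulose is absent, so ZorH is active.
No repressor is bound and HaxF and NolA and ZorH are active, so *oxaR* is transcribed.
→ *oxaR* is ON in B.

B only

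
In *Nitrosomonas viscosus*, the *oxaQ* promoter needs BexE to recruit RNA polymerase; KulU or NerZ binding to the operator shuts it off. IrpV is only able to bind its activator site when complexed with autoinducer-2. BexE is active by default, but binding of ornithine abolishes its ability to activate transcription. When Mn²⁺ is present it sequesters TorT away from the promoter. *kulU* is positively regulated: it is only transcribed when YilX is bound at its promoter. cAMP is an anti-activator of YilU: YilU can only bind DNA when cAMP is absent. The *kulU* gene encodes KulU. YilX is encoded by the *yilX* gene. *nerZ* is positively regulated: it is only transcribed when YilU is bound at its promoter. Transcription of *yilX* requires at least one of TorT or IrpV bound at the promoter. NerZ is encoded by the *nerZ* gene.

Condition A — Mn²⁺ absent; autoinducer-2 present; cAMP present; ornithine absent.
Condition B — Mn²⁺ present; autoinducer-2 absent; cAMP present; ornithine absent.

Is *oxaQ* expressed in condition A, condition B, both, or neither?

B only

Condition A:
Mn²⁺ is absent, so TorT is active.
Autoinducer-2 is present, so IrpV is active.
Activator TorT is present, so *yilX* is transcribed.
So YilX is produced and active.
No repressor is bound and YilX is active, so *kulU* is transcribed.
So KulU is produced and active.
cAMP is present, so YilU is inactive.
Required activator YilU is absent, so *nerZ* is not transcribed.
So NerZ is not produced.
Ornithine is absent, so BexE is active.
With repressor KulU bound, *oxaQ* is not transcribed.
→ *oxaQ* is OFF in A.
Condition B:
Mn²⁺ is present, so TorT is inactive.
Autoinducer-2 is absent, so IrpV is inactive.
No activator is available at the *yilX* promoter, so *yilX* is not transcribed.
So YilX is not produced.
Required activator YilX is absent, so *kulU* is not transcribed.
So KulU is not produced.
cAMP is present, so YilU is inactive.
Required activator YilU is absent, so *nerZ* is not transcribed.
So NerZ is not produced.
Ornithine is absent, so BexE is active.
No repressor is bound and BexE is active, so *oxaQ* is transcribed.
→ *oxaQ* is ON in B.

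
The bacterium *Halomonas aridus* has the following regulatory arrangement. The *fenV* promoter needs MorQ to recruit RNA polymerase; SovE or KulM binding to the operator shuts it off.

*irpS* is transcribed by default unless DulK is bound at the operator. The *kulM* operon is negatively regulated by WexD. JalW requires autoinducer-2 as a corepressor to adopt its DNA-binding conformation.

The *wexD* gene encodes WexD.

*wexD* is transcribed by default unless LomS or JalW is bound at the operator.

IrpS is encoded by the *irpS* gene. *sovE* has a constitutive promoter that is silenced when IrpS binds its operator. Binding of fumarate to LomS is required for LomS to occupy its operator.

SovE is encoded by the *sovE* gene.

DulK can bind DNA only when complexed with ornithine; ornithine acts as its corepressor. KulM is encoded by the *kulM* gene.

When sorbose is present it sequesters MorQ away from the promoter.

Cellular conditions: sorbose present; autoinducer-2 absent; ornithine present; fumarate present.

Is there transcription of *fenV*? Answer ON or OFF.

Ornithine is present, so DulK is active.
With repressor DulK bound, *irpS* is not transcribed.
So IrpS is not produced.
With no repressor bound, *sovE* is transcribed.
So SovE is produced and active.
Sorbose is present, so MorQ is inactive.
Fumarate is present, so LomS is active.
Autoinducer-2 is absent, so JalW is inactive.
With repressor LomS bound, *wexD* is not transcribed.
So WexD is not produced.
With no repressor bound, *kulM* is transcribed.
So KulM is produced and active.
With repressor SovE bound, *fenV* is not transcribed.

OFF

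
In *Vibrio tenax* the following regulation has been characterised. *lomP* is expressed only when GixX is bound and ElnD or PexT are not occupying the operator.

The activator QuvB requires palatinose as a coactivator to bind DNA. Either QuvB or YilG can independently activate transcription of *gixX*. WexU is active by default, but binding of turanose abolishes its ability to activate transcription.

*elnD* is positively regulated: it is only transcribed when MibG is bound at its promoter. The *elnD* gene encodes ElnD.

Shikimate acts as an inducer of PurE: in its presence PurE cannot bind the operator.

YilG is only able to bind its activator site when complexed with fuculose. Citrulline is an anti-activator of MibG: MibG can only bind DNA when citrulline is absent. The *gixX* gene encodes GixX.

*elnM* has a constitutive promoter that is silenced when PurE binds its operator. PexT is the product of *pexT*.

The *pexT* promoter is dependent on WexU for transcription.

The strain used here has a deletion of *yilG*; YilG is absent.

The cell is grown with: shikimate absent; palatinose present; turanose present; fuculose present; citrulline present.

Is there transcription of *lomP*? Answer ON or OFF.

ON

Citrulline is present, so MibG is inactive.
Required activator MibG is absent, so *elnD* is not transcribed.
So ElnD is not produced.
Palatinose is present, so QuvB is active.
YilG is non-functional in this strain, so it has no effect.
Activator QuvB is present, so *gixX* is transcribed.
So GixX is produced and active.
Turanose is present, so WexU is inactive.
Required activator WexU is absent, so *pexT* is not transcribed.
So PexT is not produced.
No repressor is bound and GixX is active, so *lomP* is transcribed.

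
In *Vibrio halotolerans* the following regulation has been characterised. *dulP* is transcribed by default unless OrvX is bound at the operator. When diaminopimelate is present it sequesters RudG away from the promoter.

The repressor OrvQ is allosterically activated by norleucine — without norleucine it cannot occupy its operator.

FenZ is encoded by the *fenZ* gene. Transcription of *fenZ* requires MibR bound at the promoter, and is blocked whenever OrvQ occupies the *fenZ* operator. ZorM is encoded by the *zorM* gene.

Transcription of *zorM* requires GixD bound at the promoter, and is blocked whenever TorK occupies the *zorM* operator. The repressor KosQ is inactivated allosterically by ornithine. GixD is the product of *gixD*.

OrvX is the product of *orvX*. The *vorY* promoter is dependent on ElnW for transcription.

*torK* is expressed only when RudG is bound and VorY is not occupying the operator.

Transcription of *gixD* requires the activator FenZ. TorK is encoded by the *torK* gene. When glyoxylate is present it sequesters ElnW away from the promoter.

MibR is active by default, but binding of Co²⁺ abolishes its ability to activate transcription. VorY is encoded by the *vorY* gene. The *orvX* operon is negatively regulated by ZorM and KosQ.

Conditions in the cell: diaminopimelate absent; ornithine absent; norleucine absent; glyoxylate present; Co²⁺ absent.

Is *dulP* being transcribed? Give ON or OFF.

ON

Glyoxylate is present, so ElnW is inactive.
Required activator ElnW is absent, so *vorY* is not transcribed.
So VorY is not produced.
Diaminopimelate is absent, so RudG is active.
No repressor is bound and RudG is active, so *torK* is transcribed.
So TorK is produced and active.
Co²⁺ is absent, so MibR is active.
Norleucine is absent, so OrvQ is inactive.
No repressor is bound and MibR is active, so *fenZ* is transcribed.
So FenZ is produced and active.
No repressor is bound and FenZ is active, so *gixD* is transcribed.
So GixD is produced and active.
With repressor TorK bound, *zorM* is not transcribed.
So ZorM is not produced.
Ornithine is absent, so KosQ is active.
With repressor KosQ bound, *orvX* is not transcribed.
So OrvX is not produced.
With no repressor bound, *dulP* is transcribed.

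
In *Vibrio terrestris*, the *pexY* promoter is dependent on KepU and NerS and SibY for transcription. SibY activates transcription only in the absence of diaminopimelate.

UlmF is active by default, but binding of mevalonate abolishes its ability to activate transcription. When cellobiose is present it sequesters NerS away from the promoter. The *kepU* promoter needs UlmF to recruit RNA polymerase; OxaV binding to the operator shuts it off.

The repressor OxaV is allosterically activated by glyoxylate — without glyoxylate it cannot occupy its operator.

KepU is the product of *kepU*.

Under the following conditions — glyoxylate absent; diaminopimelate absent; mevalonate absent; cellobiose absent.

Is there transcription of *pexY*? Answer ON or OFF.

ON

Glyoxylate is absent, so OxaV is inactive.
Mevalonate is absent, so UlmF is active.
No repressor is bound and UlmF is active, so *kepU* is transcribed.
So KepU is produced and active.
Cellobiose is absent, so NerS is active.
Diaminopimelate is absent, so SibY is active.
No repressor is bound and KepU and NerS and SibY are active, so *pexY* is transcribed.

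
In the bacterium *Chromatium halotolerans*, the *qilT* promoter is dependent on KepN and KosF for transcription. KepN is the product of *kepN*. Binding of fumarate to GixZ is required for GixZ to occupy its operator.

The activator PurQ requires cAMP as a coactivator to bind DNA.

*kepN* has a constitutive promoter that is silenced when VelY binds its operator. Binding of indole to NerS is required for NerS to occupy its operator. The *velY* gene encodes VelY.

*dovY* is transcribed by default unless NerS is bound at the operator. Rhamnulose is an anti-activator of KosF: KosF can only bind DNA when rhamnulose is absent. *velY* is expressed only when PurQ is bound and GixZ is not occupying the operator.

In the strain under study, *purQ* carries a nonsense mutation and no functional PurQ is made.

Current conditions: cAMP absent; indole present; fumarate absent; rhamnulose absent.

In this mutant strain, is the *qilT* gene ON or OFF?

ON

Fumarate is absent, so GixZ is inactive.
PurQ is non-functional in this strain, so it has no effect.
Required activator PurQ is absent, so *velY* is not transcribed.
So VelY is not produced.
With no repressor bound, *kepN* is transcribed.
So KepN is produced and active.
Rhamnulose is absent, so KosF is active.
No repressor is bound and KepN and KosF are active, so *qilT* is transcribed.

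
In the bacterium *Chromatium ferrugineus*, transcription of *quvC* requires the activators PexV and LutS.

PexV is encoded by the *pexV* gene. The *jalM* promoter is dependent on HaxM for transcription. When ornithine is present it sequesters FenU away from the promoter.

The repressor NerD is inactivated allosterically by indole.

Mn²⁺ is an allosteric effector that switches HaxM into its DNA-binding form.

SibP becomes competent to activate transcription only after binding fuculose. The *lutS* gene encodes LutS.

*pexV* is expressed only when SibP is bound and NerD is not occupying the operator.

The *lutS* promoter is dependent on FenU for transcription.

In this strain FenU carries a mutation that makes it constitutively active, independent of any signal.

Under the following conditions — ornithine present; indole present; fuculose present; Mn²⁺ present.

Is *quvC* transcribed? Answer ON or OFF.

Fuculose is present, so SibP is active.
Indole is present, so NerD is inactive.
No repressor is bound and SibP is active, so *pexV* is transcribed.
So PexV is produced and active.
FenU is constitutively active in this strain.
No repressor is bound and FenU is active, so *lutS* is transcribed.
So LutS is produced and active.
No repressor is bound and PexV and LutS are active, so *quvC* is transcribed.

ON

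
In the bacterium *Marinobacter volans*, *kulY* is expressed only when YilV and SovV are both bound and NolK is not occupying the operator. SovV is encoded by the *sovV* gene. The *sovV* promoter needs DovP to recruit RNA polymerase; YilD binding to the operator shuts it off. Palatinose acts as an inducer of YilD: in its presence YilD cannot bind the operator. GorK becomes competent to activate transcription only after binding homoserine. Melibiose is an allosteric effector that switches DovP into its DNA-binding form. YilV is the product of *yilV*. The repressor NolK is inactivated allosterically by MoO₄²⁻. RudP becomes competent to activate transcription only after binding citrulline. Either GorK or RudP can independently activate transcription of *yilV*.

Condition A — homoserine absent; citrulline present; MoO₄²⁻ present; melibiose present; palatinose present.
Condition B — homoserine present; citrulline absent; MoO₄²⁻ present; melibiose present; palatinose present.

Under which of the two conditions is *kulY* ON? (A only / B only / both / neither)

both

Condition A:
Homoserine is absent, so GorK is inactive.
Citrulline is present, so RudP is active.
Activator RudP is present, so *yilV* is transcribed.
So YilV is produced and active.
MoO₄²⁻ is present, so NolK is inactive.
Melibiose is present, so DovP is active.
Palatinose is present, so YilD is inactive.
No repressor is bound and DovP is active, so *sovV* is transcribed.
So SovV is produced and active.
No repressor is bound and YilV and SovV are active, so *kulY* is transcribed.
→ *kulY* is ON in A.
Condition B:
Homoserine is present, so GorK is active.
Citrulline is absent, so RudP is inactive.
Activator GorK is present, so *yilV* is transcribed.
So YilV is produced and active.
MoO₄²⁻ is present, so NolK is inactive.
Melibiose is present, so DovP is active.
Palatinose is present, so YilD is inactive.
No repressor is bound and DovP is active, so *sovV* is transcribed.
So SovV is produced and active.
No repressor is bound and YilV and SovV are active, so *kulY* is transcribed.
→ *kulY* is ON in B.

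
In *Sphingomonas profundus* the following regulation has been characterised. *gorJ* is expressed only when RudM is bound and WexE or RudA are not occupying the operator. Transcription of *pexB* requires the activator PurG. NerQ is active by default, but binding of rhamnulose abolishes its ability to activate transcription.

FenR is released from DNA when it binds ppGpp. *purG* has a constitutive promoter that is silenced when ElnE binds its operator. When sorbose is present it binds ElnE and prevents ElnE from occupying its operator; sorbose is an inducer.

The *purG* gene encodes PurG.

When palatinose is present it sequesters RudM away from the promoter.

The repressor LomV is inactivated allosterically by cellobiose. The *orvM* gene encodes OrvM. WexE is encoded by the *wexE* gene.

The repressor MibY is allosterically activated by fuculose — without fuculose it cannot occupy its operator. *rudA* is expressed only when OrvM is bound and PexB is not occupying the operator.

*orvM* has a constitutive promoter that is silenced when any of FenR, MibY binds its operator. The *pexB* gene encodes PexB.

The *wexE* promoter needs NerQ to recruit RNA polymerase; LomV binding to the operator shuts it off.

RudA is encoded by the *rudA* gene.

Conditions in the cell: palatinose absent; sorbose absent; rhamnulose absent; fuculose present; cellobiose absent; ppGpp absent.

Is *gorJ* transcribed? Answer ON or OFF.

ON

Rhamnulose is absent, so NerQ is active.
Cellobiose is absent, so LomV is active.
With repressor LomV bound, *wexE* is not transcribed.
So WexE is not produced.
Sorbose is absent, so ElnE is active.
With repressor ElnE bound, *purG* is not transcribed.
So PurG is not produced.
Required activator PurG is absent, so *pexB* is not transcribed.
So PexB is not produced.
ppGpp is absent, so FenR is active.
Fuculose is present, so MibY is active.
With repressor FenR bound, *orvM* is not transcribed.
So OrvM is not produced.
Required activator OrvM is absent, so *rudA* is not transcribed.
So RudA is not produced.
Palatinose is absent, so RudM is active.
No repressor is bound and RudM is active, so *gorJ* is transcribed.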